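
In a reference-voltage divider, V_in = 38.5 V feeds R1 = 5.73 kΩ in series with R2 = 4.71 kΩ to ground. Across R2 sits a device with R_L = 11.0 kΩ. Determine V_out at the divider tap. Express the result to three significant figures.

V_out ≈ 14.1 V

The load sits in parallel with R2, giving an effective lower resistance R2' = R2·R_L/(R2+R_L) = 3.298 kΩ.
Now apply the divider: V_out = 38.5 × 0.3653 = 14.06 V.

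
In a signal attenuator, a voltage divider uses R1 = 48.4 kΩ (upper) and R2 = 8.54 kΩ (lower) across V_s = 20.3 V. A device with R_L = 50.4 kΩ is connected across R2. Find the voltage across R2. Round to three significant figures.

V_out ≈ 2.66 V

First combine the lower leg with the load: R2 ‖ R_L = 7.303 kΩ.
Voltage divider with the loaded lower leg: V_out = 20.3 × 7.303/(48.4 + 7.303) = 20.3 × 0.1311 = 2.661 V.
(Unloaded it would be 3.04 V; the load pulls it down.)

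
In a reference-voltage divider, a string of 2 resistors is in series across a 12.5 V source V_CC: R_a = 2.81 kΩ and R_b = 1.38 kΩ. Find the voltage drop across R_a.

ΣR = 2.81 + 1.38 = 4.190 kΩ.
V = V_CC · R/ΣR = 12.5 × 0.6706 = 8.383 V.

V ≈ 8.38 V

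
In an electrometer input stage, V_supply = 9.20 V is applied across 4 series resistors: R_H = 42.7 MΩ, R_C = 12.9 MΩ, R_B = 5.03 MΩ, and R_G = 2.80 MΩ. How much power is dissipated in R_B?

P ≈ 0.106 µW

The common current is I = 9.20/63.43 = 0.1450 µA.
P(R_B) = I²·R_B = (0.1450)² × 5.03 = 0.1058 µW.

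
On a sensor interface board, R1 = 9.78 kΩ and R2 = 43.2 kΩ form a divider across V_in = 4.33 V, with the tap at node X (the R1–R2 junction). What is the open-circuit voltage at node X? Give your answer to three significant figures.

Open-circuit (no load on X): V_th = V_in · R2/(R1 + R2) = 4.33 × 43.2/(9.780 + 43.2) = 3.531 V.

V_th ≈ 3.53 V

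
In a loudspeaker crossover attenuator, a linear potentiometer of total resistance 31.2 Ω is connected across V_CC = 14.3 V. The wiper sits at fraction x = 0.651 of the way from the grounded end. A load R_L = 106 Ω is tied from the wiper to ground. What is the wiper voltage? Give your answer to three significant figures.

The pot divides into 10.89 Ω above the wiper and 20.31 Ω below.
R_L loads the lower segment: effective lower R = 17.05 Ω.
V_out = 14.3 × 17.05/(10.89 + 17.05) = 8.726 V.
(Unloaded: V_out = x·V_CC = 9.31 V.)

V_out ≈ 8.73 V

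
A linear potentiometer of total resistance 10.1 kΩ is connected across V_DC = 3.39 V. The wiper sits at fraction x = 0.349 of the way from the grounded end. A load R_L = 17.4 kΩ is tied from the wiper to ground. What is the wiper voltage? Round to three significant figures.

Split the track: R_lower = x·R_p = 3.525 kΩ, R_upper = (1−x)·R_p = 6.575 kΩ.
R_L loads the lower segment: effective lower R = 2.931 kΩ.
Loaded-divider output: V_out = 3.39 × 0.3083 = 1.045 V.
(Unloaded: V_out = x·V_DC = 1.18 V.)

V_out ≈ 1.05 V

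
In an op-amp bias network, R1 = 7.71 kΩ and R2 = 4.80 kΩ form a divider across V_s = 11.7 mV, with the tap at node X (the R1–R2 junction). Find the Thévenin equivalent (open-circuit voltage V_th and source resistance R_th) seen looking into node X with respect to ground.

With X open, the divider is unloaded: V_th = 11.7 × 4.80/12.51 = 4.489 mV.
Zeroing V_s shorts the top of R1 to ground, so R_th = R1 ‖ R2 = 2.958 kΩ.

V_th ≈ 4.49 mV, R_th ≈ 2.96 kΩ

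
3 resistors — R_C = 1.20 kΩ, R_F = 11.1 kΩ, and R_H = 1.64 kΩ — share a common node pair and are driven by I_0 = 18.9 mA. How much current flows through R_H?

I ≈ 7.52 mA

Conductances: ΣG = 1/1.20 + 1/11.1 + 1/1.64 = 1.533 (1/kΩ).
R_H takes the fraction G_k/ΣG = 0.6098/1.533 = 0.3977, so I = 18.9 × 0.3977 = 7.517 mA.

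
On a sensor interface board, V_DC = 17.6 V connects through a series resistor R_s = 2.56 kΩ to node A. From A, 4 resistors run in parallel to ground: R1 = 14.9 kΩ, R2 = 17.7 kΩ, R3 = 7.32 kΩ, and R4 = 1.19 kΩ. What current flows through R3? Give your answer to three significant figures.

Parallel bank: R_p = 1/(1/14.9 + 1/17.7 + 1/7.32 + 1/1.19) = 0.9086 kΩ.
Node voltage V_A = V_DC · R_p/(R_s + R_p) = 17.6 × 0.2620 = 4.610 V.
I(R3) = V_A / R3 = 4.610/7.32 = 0.6298 mA.

I ≈ 0.630 mA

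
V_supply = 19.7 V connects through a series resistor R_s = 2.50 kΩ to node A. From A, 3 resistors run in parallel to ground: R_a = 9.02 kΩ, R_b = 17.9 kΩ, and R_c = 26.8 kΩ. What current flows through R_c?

I ≈ 0.487 mA

Combine the parallel branches: R_p = (1/9.02 + 1/17.9 + 1/26.8)⁻¹ = 4.901 kΩ.
V_A = 19.7 × 4.901/7.401 = 13.05 V.
Branch current I = V_A/R_c = 13.05/26.8 = 0.4868 mA.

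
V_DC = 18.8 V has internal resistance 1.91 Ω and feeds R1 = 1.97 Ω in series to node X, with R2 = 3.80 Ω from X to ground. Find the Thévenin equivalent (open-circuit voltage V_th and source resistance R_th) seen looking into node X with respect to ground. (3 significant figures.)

V_th ≈ 9.30 V, R_th ≈ 1.92 Ω

R1' = 1.91 + 1.97 = 3.880 Ω (source resistance + R1).
With X open, the divider is unloaded: V_th = 18.8 × 3.80/7.680 = 9.302 V.
With V_DC suppressed (replaced by a short), R_th = R1' ‖ R2 = (3.880 × 3.80)/(3.880 + 3.80) = 1.920 Ω.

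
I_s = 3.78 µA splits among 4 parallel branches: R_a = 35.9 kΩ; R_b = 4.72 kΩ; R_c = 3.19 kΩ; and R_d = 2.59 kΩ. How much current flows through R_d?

I ≈ 1.55 µA

ΣG = 1/35.9 + 1/4.72 + 1/3.19 + 1/2.59 = 0.9393.
By the current-divider rule, I = I_s · G_k/ΣG = 3.78 × 0.4111 = 1.554 µA.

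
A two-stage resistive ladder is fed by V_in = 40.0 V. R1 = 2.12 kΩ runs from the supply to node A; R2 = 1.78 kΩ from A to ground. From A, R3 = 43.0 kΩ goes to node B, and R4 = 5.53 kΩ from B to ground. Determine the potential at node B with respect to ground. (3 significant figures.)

Looking into the second stage from A: R3 + R4 = 48.53 kΩ appears in parallel with R2.
Effective lower resistance at A: R2 ‖ 48.53 = 1.717 kΩ.
So V_A = 40.0 × 0.4475 = 17.90 V.
V_B = V_A × 0.1140 = 2.040 V.

V_B ≈ 2.04 V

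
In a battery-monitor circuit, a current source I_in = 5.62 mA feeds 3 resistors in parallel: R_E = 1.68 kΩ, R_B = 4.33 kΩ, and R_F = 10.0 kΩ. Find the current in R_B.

I ≈ 1.40 mA

Total conductance ΣG = 1/1.68 + 1/4.33 + 1/10.0 = 0.9262 (units of 1/kΩ).
Current divider: I(R_B) = I_in · G_k/ΣG = 5.62 × (0.2309/0.9262) = 5.62 × 0.2494 = 1.401 mA.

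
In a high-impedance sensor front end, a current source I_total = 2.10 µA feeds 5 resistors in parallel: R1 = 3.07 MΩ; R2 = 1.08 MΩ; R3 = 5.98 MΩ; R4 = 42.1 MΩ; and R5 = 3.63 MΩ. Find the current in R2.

Total conductance ΣG = 1/3.07 + 1/1.08 + 1/5.98 + 1/42.1 + 1/3.63 = 1.718 (units of 1/MΩ).
By the current-divider rule, I = I_total · G_k/ΣG = 2.10 × 0.5389 = 1.132 µA.

I ≈ 1.13 µA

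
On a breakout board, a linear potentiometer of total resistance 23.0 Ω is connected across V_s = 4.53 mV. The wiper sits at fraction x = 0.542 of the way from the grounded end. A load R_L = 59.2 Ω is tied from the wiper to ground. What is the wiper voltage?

V_out ≈ 2.24 mV

The pot divides into 10.53 Ω above the wiper and 12.47 Ω below.
Lower segment in parallel with the load: 12.47 ‖ 59.2 = 10.30 Ω.
Then V_out = V_s · 10.30/(10.53 + 10.30) = 2.239 mV.
(Unloaded: V_out = x·V_s = 2.46 mV.)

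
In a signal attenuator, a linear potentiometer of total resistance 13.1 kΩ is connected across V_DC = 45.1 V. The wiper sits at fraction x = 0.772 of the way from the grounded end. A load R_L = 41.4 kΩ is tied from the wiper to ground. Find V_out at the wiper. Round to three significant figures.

V_out ≈ 33.0 V

Lower segment x·R_p = 10.11 kΩ; upper segment (1−x)·R_p = 2.987 kΩ.
Lower segment in parallel with the load: 10.11 ‖ 41.4 = 8.128 kΩ.
Loaded-divider output: V_out = 45.1 × 0.7313 = 32.98 V.
(Unloaded: V_out = x·V_DC = 34.8 V.)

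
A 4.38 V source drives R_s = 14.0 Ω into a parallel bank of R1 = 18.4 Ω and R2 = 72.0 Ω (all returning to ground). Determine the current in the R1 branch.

I ≈ 0.122 A

Parallel bank: R_p = 1/(1/18.4 + 1/72.0) = 14.65 Ω.
V_A = 4.38 × 14.65/28.65 = 2.240 V.
Branch current I = V_A/R1 = 2.240/18.4 = 0.1217 A.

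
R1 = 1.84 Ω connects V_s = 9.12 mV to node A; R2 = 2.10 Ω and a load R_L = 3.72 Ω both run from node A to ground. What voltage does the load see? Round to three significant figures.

First combine the lower leg with the load: R2 ‖ R_L = 1.342 Ω.
Then V_out = V_s · R2'/(R1 + R2') = 9.12 × 1.342/3.182 = 3.847 mV.

V_out ≈ 3.85 mV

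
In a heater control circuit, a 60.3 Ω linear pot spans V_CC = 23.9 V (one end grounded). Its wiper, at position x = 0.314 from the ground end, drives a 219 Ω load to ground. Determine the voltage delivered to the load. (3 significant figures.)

V_out ≈ 7.08 V

Lower segment x·R_p = 18.93 Ω; upper segment (1−x)·R_p = 41.37 Ω.
R_L loads the lower segment: effective lower R = 17.43 Ω.
Then V_out = V_CC · 17.43/(41.37 + 17.43) = 7.084 V.
(Unloaded: V_out = x·V_CC = 7.50 V.)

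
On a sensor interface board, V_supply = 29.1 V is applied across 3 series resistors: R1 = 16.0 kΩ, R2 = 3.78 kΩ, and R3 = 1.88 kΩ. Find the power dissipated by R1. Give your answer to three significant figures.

P ≈ 28.9 mW

The common current is I = 29.1/21.66 = 1.343 mA.
V(R1) = I·R = 21.50 V; P = V·I = 21.50 × 1.343 = 28.88 mW.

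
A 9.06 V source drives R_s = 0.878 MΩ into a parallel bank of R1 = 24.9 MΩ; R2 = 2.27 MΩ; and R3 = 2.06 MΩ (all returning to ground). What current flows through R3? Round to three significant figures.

I ≈ 2.38 µA

Parallel bank: R_p = 1/(1/24.9 + 1/2.27 + 1/2.06) = 1.035 MΩ.
Node voltage V_A = V_DC · R_p/(R_s + R_p) = 9.06 × 0.5410 = 4.902 V.
I(R3) = V_A / R3 = 4.902/2.06 = 2.380 µA.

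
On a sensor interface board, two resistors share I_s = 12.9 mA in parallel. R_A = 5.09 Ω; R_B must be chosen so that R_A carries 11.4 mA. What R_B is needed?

R_B ≈ 38.7 Ω

In a two-way split, I_A/I_s = R_B/(R_A + R_B).
11.4/12.9 = R_B/(R_A + R_B) → R_B = R_A · (0.8837)/(1 − 0.8837) = 5.09 × 7.600 = 38.68 Ω.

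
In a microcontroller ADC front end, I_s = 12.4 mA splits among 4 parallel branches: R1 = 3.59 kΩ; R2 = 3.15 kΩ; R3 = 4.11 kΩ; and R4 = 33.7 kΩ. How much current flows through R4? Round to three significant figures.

ΣG = 1/3.59 + 1/3.15 + 1/4.11 + 1/33.7 = 0.8690.
R4 takes the fraction G_k/ΣG = 0.02967/0.8690 = 0.03415, so I = 12.4 × 0.03415 = 0.4234 mA.

I ≈ 0.423 mA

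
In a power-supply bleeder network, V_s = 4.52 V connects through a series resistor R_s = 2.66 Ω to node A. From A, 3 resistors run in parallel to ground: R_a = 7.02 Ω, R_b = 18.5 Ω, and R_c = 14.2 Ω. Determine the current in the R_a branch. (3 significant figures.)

Parallel bank: R_p = 1/(1/7.02 + 1/18.5 + 1/14.2) = 3.746 Ω.
Node voltage V_A = V_s · R_p/(R_s + R_p) = 4.52 × 0.5848 = 2.643 V.
I(R_a) = V_A / R_a = 2.643/7.02 = 0.3765 A.

I ≈ 0.377 A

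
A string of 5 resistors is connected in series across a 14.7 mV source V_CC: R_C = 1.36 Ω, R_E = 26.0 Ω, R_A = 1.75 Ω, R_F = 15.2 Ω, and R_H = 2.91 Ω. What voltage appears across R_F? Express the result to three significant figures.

V ≈ 4.73 mV

Series total: ΣR = 1.36 + 26.0 + 1.75 + 15.2 + 2.91 = 47.22 Ω.
V = V_CC · R/ΣR = 14.7 × 0.3219 = 4.732 mV.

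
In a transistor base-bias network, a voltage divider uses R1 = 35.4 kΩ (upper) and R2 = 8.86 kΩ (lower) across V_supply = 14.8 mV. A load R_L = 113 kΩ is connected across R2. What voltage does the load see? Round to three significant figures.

First combine the lower leg with the load: R2 ‖ R_L = 8.216 kΩ.
Then V_out = V_supply · R2'/(R1 + R2') = 14.8 × 8.216/43.62 = 2.788 mV.

V_out ≈ 2.79 mV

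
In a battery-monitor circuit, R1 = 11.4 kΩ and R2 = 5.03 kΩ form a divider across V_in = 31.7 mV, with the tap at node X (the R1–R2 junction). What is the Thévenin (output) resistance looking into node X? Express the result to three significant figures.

With V_in suppressed (replaced by a short), R_th = R1 ‖ R2 = (11.40 × 5.03)/(11.40 + 5.03) = 3.490 kΩ.

R_th ≈ 3.49 kΩ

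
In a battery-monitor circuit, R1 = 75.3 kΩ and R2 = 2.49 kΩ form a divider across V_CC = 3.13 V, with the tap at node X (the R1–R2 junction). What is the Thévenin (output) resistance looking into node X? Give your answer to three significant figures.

Zeroing V_CC shorts the top of R1 to ground, so R_th = R1 ‖ R2 = 2.410 kΩ.

R_th ≈ 2.41 kΩ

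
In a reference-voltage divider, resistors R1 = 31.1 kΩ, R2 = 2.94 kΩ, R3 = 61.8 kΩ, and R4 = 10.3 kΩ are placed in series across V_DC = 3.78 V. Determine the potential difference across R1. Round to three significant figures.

V ≈ 1.11 V

ΣR = 31.1 + 2.94 + 61.8 + 10.3 = 106.1 kΩ.
V = V_DC · R/ΣR = 3.78 × 0.2930 = 1.108 V.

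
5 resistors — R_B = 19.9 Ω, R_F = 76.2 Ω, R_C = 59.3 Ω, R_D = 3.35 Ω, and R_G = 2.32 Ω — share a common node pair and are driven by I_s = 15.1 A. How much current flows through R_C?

ΣG = 1/19.9 + 1/76.2 + 1/59.3 + 1/3.35 + 1/2.32 = 0.8098.
Current divider: I(R_C) = I_s · G_k/ΣG = 15.1 × (0.01686/0.8098) = 15.1 × 0.02082 = 0.3145 A.

I ≈ 0.314 A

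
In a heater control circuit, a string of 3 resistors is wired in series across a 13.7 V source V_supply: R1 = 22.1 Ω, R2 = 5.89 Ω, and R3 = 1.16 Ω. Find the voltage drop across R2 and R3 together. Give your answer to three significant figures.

V ≈ 3.31 V

Series total: ΣR = 22.1 + 5.89 + 1.16 = 29.15 Ω.
R_{R2..R3} = 5.89 + 1.16 = 7.050 Ω.
Voltage divider: V = V_supply · (7.050 / 29.15) = 13.7 × 0.2419 = 3.313 V.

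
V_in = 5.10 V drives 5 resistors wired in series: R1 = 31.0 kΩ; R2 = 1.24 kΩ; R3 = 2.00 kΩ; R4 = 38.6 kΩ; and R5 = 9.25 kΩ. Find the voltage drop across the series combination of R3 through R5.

Total series resistance ΣR = 31.0 + 1.24 + 2.00 + 38.6 + 9.25 = 82.09 kΩ.
R_{R3..R5} = 2.00 + 38.6 + 9.25 = 49.85 kΩ.
Voltage divider: V = V_in · (49.85 / 82.09) = 5.10 × 0.6073 = 3.097 V.

V ≈ 3.10 V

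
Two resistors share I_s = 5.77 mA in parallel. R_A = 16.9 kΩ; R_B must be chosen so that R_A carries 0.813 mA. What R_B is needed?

R_B ≈ 2.77 kΩ

Two-branch current divider: I_A = I_s · R_B/(R_A + R_B).
With f = 0.1409, R_B = R_A · f/(1−f) = 16.9 × 0.1640 = 2.772 kΩ.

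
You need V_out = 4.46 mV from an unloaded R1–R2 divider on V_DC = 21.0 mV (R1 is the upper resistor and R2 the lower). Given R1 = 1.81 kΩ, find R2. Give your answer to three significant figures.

R2 ≈ 0.488 kΩ

The divider ratio is R2/(R1+R2) = 4.46/21.0 = 0.2124.
So R2 = R1 · V_out/(V_DC − V_out) = 1.81 × 4.46/(21.0 − 4.46) = 1.81 × 0.2696 = 0.4881 kΩ.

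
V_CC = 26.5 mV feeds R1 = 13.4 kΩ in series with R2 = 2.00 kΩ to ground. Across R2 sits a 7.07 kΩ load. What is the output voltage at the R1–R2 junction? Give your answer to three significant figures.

V_out ≈ 2.76 mV

First combine the lower leg with the load: R2 ‖ R_L = 1.559 kΩ.
Then V_out = V_CC · R2'/(R1 + R2') = 26.5 × 1.559/14.96 = 2.762 mV.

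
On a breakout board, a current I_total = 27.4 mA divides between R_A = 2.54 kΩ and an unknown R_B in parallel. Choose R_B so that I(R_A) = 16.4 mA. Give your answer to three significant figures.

R_B ≈ 3.79 kΩ

The fraction through R_A equals R_B/(R_A+R_B).
16.4/27.4 = R_B/(R_A + R_B) → R_B = R_A · (0.5985)/(1 − 0.5985) = 2.54 × 1.491 = 3.787 kΩ.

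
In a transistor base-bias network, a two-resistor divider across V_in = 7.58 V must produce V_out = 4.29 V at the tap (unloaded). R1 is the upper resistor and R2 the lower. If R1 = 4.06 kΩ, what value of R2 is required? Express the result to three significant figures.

R2 ≈ 5.29 kΩ

The divider ratio is R2/(R1+R2) = 4.29/7.58 = 0.5660.
So R2 = R1 · V_out/(V_in − V_out) = 4.06 × 4.29/(7.58 − 4.29) = 4.06 × 1.304 = 5.294 kΩ.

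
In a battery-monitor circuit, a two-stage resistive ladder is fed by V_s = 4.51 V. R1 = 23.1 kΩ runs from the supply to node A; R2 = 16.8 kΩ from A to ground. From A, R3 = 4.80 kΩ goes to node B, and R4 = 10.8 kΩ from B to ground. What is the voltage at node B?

Node A sees R2 in parallel with the series input of stage 2, R3 + R4 = 15.60 kΩ.
Effective lower resistance at A: R2 ‖ 15.60 = 8.089 kΩ.
V_A = 4.51 × 8.089/(23.1 + 8.089) = 1.170 V.
V_B = V_A × 0.6923 = 0.8098 V.

V_B ≈ 0.810 V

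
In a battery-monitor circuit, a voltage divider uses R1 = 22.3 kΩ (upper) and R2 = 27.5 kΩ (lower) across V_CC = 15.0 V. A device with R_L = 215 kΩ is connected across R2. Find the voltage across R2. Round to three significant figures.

V_out ≈ 7.83 V

First combine the lower leg with the load: R2 ‖ R_L = 24.38 kΩ.
Voltage divider with the loaded lower leg: V_out = 15.0 × 24.38/(22.3 + 24.38) = 15.0 × 0.5223 = 7.834 V.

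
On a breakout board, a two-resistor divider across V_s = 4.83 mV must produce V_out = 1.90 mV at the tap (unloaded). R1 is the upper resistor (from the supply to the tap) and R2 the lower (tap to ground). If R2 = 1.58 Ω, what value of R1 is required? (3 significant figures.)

The divider ratio is R2/(R1+R2) = 1.90/4.83 = 0.3934.
R1 = R2·(1/k − 1) = 1.58 × 1.542 = 2.437 Ω.

R1 ≈ 2.44 Ω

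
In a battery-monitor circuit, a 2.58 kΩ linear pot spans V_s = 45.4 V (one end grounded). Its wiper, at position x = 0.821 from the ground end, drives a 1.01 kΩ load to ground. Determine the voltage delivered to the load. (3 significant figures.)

V_out ≈ 27.1 V

Lower segment x·R_p = 2.118 kΩ; upper segment (1−x)·R_p = 0.4618 kΩ.
Lower segment in parallel with the load: 2.118 ‖ 1.01 = 0.6839 kΩ.
V_out = 45.4 × 0.6839/(0.4618 + 0.6839) = 27.10 V.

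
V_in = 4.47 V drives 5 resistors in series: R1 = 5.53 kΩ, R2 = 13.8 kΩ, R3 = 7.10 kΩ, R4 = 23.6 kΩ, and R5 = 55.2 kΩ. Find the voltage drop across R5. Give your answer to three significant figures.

Total series resistance ΣR = 5.53 + 13.8 + 7.10 + 23.6 + 55.2 = 105.2 kΩ.
V = V_in · R/ΣR = 4.47 × 0.5246 = 2.345 V.

V ≈ 2.34 V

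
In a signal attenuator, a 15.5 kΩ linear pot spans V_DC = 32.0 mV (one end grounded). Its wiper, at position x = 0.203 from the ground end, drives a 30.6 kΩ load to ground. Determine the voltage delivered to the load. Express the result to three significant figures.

Lower segment x·R_p = 3.147 kΩ; upper segment (1−x)·R_p = 12.35 kΩ.
Lower segment in parallel with the load: 3.147 ‖ 30.6 = 2.853 kΩ.
Loaded-divider output: V_out = 32.0 × 0.1876 = 6.004 mV.
(Unloaded: V_out = x·V_DC = 6.50 mV.)

V_out ≈ 6.00 mV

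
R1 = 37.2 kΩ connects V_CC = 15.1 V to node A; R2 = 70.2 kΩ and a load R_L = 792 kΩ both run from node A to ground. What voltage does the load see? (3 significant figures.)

V_out ≈ 9.58 V

First combine the lower leg with the load: R2 ‖ R_L = 64.48 kΩ.
Voltage divider with the loaded lower leg: V_out = 15.1 × 64.48/(37.2 + 64.48) = 15.1 × 0.6342 = 9.576 V.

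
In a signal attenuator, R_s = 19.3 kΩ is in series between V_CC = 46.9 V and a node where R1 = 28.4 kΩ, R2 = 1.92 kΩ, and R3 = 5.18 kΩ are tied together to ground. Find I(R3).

Combine the parallel branches: R_p = (1/28.4 + 1/1.92 + 1/5.18)⁻¹ = 1.335 kΩ.
V_A = 46.9 × 1.335/20.63 = 3.034 V.
Branch current I = V_A/R3 = 3.034/5.18 = 0.5857 mA.

I ≈ 0.586 mA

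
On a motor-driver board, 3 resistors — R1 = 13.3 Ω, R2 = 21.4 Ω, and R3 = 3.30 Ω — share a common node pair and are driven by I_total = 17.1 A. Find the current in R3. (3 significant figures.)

I ≈ 12.2 A

Total conductance ΣG = 1/13.3 + 1/21.4 + 1/3.30 = 0.4249 (units of 1/Ω).
By the current-divider rule, I = I_total · G_k/ΣG = 17.1 × 0.7131 = 12.19 A.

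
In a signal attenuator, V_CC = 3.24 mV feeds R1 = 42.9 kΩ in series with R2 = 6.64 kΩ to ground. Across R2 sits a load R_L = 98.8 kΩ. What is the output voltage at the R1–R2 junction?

V_out ≈ 0.410 mV

The load sits in parallel with R2, giving an effective lower resistance R2' = R2·R_L/(R2+R_L) = 6.222 kΩ.
Voltage divider with the loaded lower leg: V_out = 3.24 × 6.222/(42.9 + 6.222) = 3.24 × 0.1267 = 0.4104 mV.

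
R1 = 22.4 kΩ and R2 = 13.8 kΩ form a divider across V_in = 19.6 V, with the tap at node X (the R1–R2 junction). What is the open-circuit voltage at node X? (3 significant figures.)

V_th ≈ 7.47 V

V_th is the unloaded tap voltage: V_in · R2/(R1+R2) = 19.6 × 0.3812 = 7.472 V.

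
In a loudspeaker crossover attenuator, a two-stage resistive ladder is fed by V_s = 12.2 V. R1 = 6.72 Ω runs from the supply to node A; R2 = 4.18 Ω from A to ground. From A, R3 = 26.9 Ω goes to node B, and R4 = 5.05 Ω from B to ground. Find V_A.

V_A ≈ 4.33 V

The second stage (R3 + R4 = 31.95 Ω) loads node A in parallel with R2.
Effective lower resistance at A: R2 ‖ 31.95 = 3.696 Ω.
First divider: V_A = V_s · 3.696/(6.72 + 3.696) = 4.329 V.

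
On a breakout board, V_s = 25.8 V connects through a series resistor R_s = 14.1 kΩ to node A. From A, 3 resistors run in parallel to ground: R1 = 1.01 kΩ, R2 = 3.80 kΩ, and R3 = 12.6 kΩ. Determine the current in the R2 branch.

I ≈ 0.343 mA

Parallel bank: R_p = 1/(1/1.01 + 1/3.80 + 1/12.6) = 0.7504 kΩ.
V_A by voltage divider: V_A = 25.8 × 0.7504/(14.1 + 0.7504) = 1.304 V.
Branch current I = V_A/R2 = 1.304/3.80 = 0.3431 mA.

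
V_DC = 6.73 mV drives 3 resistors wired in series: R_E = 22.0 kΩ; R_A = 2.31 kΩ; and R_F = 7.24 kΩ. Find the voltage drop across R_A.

ΣR = 22.0 + 2.31 + 7.24 = 31.55 kΩ.
Voltage divider: V = V_DC · (2.310 / 31.55) = 6.73 × 0.07322 = 0.4928 mV.

V ≈ 0.493 mV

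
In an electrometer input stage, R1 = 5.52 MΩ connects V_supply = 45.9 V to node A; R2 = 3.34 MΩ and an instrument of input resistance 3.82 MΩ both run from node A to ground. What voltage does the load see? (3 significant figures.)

V_out ≈ 11.2 V

R2 ‖ R_L = (3.34 × 3.82)/(3.34 + 3.82) = 1.782 MΩ.
Voltage divider with the loaded lower leg: V_out = 45.9 × 1.782/(5.52 + 1.782) = 45.9 × 0.2440 = 11.20 V.
(Unloaded it would be 17.3 V; the load pulls it down.)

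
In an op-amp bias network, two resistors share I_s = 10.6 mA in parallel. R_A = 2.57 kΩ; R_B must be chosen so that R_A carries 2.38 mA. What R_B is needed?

Two-branch current divider: I_A = I_s · R_B/(R_A + R_B).
2.38/10.6 = R_B/(R_A + R_B) → R_B = R_A · (0.2245)/(1 − 0.2245) = 2.57 × 0.2895 = 0.7441 kΩ.

R_B ≈ 0.744 kΩ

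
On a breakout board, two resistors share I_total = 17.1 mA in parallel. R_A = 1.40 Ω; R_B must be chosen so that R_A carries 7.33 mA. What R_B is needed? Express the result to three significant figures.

R_B ≈ 1.05 Ω

In a two-way split, I_A/I_total = R_B/(R_A + R_B).
With f = 0.4287, R_B = R_A · f/(1−f) = 1.40 × 0.7503 = 1.050 Ω.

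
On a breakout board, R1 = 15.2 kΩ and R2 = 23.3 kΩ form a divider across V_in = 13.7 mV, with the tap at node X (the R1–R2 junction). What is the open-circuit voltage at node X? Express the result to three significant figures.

V_th ≈ 8.29 mV

With X open, the divider is unloaded: V_th = 13.7 × 23.3/38.50 = 8.291 mV.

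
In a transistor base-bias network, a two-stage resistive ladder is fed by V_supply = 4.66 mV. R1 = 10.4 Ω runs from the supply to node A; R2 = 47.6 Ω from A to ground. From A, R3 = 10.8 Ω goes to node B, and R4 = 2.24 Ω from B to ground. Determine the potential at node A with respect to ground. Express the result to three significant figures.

Node A sees R2 in parallel with the series input of stage 2, R3 + R4 = 13.04 Ω.
Effective lower resistance at A: R2 ‖ 13.04 = 10.24 Ω.
So V_A = 4.66 × 0.4960 = 2.311 mV.

V_A ≈ 2.31 mV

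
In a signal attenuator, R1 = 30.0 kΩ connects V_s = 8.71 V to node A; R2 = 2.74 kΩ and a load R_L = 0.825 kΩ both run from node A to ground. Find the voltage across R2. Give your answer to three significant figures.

First combine the lower leg with the load: R2 ‖ R_L = 0.6341 kΩ.
Now apply the divider: V_out = 8.71 × 0.02070 = 0.1803 V.

V_out ≈ 0.180 V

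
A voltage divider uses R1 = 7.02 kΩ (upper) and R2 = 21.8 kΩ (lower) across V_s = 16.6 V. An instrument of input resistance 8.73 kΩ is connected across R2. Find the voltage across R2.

V_out ≈ 7.81 V

R2 ‖ R_L = (21.8 × 8.73)/(21.8 + 8.73) = 6.234 kΩ.
Now apply the divider: V_out = 16.6 × 0.4703 = 7.808 V.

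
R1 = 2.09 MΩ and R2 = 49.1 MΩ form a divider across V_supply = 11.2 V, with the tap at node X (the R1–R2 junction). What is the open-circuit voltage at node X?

Open-circuit (no load on X): V_th = V_supply · R2/(R1 + R2) = 11.2 × 49.1/(2.090 + 49.1) = 10.74 V.

V_th ≈ 10.7 V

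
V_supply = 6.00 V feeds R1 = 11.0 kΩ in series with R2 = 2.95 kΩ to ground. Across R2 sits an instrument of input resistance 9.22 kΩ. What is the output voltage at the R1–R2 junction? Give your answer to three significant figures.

V_out ≈ 1.01 V

First combine the lower leg with the load: R2 ‖ R_L = 2.235 kΩ.
Then V_out = V_supply · R2'/(R1 + R2') = 6.00 × 2.235/13.23 = 1.013 V.
(Unloaded it would be 1.27 V; the load pulls it down.)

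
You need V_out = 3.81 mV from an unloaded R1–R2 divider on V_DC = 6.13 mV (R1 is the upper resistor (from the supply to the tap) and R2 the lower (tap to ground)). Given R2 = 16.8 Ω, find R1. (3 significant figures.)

R1 ≈ 10.2 Ω

Required fraction k = V_out/V_DC = 0.6215.
R1 = R2·(1/k − 1) = 16.8 × 0.6089 = 10.23 Ω.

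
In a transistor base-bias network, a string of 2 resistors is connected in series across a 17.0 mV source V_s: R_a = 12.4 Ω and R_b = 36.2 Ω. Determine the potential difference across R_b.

ΣR = 12.4 + 36.2 = 48.60 Ω.
By the voltage-divider rule, V = 17.0 × 36.20/48.60 = 12.66 mV.

V ≈ 12.7 mV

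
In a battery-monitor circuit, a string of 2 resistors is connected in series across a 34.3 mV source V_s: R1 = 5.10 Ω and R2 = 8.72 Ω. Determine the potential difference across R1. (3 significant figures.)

V ≈ 12.7 mV

Series total: ΣR = 5.10 + 8.72 = 13.82 Ω.
By the voltage-divider rule, V = 34.3 × 5.100/13.82 = 12.66 mV.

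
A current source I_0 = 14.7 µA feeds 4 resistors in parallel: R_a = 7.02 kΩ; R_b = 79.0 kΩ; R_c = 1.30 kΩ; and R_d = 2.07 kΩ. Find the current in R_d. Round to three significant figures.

Total conductance ΣG = 1/7.02 + 1/79.0 + 1/1.30 + 1/2.07 = 1.407 (units of 1/kΩ).
By the current-divider rule, I = I_0 · G_k/ΣG = 14.7 × 0.3432 = 5.046 µA.

I ≈ 5.05 µA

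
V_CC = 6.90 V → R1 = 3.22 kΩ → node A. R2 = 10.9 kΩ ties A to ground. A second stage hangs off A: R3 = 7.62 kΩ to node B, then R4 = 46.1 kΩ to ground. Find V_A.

The second stage (R3 + R4 = 53.72 kΩ) loads node A in parallel with R2.
Effective lower resistance at A: R2 ‖ 53.72 = 9.061 kΩ.
So V_A = 6.90 × 0.7378 = 5.091 V.

V_A ≈ 5.09 V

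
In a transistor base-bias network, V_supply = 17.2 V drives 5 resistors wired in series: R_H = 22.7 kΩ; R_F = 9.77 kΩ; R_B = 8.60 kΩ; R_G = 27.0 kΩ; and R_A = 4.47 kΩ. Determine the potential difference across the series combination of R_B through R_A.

ΣR = 22.7 + 9.77 + 8.60 + 27.0 + 4.47 = 72.54 kΩ.
R_{R_B..R_A} = 8.60 + 27.0 + 4.47 = 40.07 kΩ.
V = V_supply · R/ΣR = 17.2 × 0.5524 = 9.501 V.

V ≈ 9.50 V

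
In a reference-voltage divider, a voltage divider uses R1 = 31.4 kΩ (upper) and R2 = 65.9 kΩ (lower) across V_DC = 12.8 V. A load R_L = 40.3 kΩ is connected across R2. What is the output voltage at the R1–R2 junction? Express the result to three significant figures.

V_out ≈ 5.67 V

The load sits in parallel with R2, giving an effective lower resistance R2' = R2·R_L/(R2+R_L) = 25.01 kΩ.
Now apply the divider: V_out = 12.8 × 0.4433 = 5.675 V.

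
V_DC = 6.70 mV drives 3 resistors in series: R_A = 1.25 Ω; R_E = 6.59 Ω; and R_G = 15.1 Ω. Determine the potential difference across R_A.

Series total: ΣR = 1.25 + 6.59 + 15.1 = 22.94 Ω.
V = V_DC · R/ΣR = 6.70 × 0.05449 = 0.3651 mV.

V ≈ 0.365 mV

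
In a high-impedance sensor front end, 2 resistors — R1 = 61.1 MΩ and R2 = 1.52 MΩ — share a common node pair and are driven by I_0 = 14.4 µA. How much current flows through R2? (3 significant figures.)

Two-branch current divider: I_k = I_0 · R_other/(R_1 + R_2).
I(R2) = 14.4 × 61.1/(61.1 + 1.52) = 14.4 × 0.9757 = 14.05 µA.

I ≈ 14.1 µA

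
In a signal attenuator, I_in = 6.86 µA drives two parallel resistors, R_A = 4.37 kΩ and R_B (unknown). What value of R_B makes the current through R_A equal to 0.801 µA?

R_B ≈ 0.578 kΩ

The fraction through R_A equals R_B/(R_A+R_B).
With f = 0.1168, R_B = R_A · f/(1−f) = 4.37 × 0.1322 = 0.5777 kΩ.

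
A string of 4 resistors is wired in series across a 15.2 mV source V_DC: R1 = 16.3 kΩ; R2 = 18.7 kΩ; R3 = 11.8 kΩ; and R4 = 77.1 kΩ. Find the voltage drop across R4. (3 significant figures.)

V ≈ 9.46 mV

ΣR = 16.3 + 18.7 + 11.8 + 77.1 = 123.9 kΩ.
V = V_DC · R/ΣR = 15.2 × 0.6223 = 9.459 mV.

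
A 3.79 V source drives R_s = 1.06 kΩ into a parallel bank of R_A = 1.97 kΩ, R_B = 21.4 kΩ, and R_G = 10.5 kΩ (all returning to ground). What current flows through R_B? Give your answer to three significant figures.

Combine the parallel branches: R_p = (1/1.97 + 1/21.4 + 1/10.5)⁻¹ = 1.539 kΩ.
V_A by voltage divider: V_A = 3.79 × 1.539/(1.06 + 1.539) = 2.245 V.
Branch current I = V_A/R_B = 2.245/21.4 = 0.1049 mA.

I ≈ 0.105 mA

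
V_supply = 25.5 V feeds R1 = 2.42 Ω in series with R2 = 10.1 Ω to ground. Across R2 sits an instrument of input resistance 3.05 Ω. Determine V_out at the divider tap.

V_out ≈ 12.5 V

First combine the lower leg with the load: R2 ‖ R_L = 2.343 Ω.
Voltage divider with the loaded lower leg: V_out = 25.5 × 2.343/(2.42 + 2.343) = 25.5 × 0.4919 = 12.54 V.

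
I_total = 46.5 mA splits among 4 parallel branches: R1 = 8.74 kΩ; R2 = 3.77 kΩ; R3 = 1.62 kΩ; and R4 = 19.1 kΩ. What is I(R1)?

ΣG = 1/8.74 + 1/3.77 + 1/1.62 + 1/19.1 = 1.049.
R1 takes the fraction G_k/ΣG = 0.1144/1.049 = 0.1090, so I = 46.5 × 0.1090 = 5.070 mA.

I ≈ 5.07 mA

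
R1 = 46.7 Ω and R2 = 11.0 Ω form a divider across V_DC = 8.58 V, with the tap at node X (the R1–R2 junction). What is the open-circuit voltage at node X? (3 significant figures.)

With X open, the divider is unloaded: V_th = 8.58 × 11.0/57.70 = 1.636 V.

V_th ≈ 1.64 V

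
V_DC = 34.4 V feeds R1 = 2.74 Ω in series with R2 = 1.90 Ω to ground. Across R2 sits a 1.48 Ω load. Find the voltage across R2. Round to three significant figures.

V_out ≈ 8.01 V

First combine the lower leg with the load: R2 ‖ R_L = 0.8320 Ω.
Then V_out = V_DC · R2'/(R1 + R2') = 34.4 × 0.8320/3.572 = 8.012 V.
(Unloaded it would be 14.1 V; the load pulls it down.)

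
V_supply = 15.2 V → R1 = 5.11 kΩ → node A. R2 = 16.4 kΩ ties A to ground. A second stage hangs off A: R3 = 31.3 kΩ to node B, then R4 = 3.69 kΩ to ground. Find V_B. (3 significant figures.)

Node A sees R2 in parallel with the series input of stage 2, R3 + R4 = 34.99 kΩ.
R2 ‖ (R3+R4) = 11.17 kΩ.
So V_A = 15.2 × 0.6860 = 10.43 V.
Then the unloaded second divider: V_B = V_A × R4/(R3+R4) = 10.43 × 0.1055 = 1.100 V.

V_B ≈ 1.10 V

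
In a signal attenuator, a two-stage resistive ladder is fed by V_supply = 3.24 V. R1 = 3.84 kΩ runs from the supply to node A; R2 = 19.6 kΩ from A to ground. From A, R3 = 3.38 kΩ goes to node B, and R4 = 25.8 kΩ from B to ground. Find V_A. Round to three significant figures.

V_A ≈ 2.44 V

The second stage (R3 + R4 = 29.18 kΩ) loads node A in parallel with R2.
Effective lower resistance at A: R2 ‖ 29.18 = 11.72 kΩ.
So V_A = 3.24 × 0.7533 = 2.441 V.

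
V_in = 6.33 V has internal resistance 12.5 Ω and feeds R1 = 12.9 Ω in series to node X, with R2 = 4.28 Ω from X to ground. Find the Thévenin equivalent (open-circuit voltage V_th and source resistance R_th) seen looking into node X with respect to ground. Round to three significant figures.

R1' = 12.5 + 12.9 = 25.40 Ω (source resistance + R1).
Open-circuit (no load on X): V_th = V_in · R2/(R1' + R2) = 6.33 × 4.28/(25.40 + 4.28) = 0.9128 V.
Looking into X with the source shorted: R_th = R1'·R2/(R1'+R2) = 25.40 × 4.28/29.68 = 3.663 Ω.

V_th ≈ 0.913 V, R_th ≈ 3.66 Ω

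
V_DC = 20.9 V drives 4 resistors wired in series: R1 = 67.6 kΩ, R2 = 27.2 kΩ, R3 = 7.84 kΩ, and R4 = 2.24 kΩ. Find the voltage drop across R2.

V ≈ 5.42 V

Total series resistance ΣR = 67.6 + 27.2 + 7.84 + 2.24 = 104.9 kΩ.
V = V_DC · R/ΣR = 20.9 × 0.2593 = 5.420 V.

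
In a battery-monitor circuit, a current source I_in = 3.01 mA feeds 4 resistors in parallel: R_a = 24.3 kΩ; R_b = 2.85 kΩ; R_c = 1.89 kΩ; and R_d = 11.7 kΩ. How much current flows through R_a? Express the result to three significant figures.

Total conductance ΣG = 1/24.3 + 1/2.85 + 1/1.89 + 1/11.7 = 1.007 (units of 1/kΩ).
R_a takes the fraction G_k/ΣG = 0.04115/1.007 = 0.04088, so I = 3.01 × 0.04088 = 0.1231 mA.

I ≈ 0.123 mA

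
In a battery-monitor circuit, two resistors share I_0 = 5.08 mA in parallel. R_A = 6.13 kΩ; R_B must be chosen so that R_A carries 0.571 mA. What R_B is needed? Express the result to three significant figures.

The fraction through R_A equals R_B/(R_A+R_B).
With f = 0.1124, R_B = R_A · f/(1−f) = 6.13 × 0.1266 = 0.7763 kΩ.

R_B ≈ 0.776 kΩ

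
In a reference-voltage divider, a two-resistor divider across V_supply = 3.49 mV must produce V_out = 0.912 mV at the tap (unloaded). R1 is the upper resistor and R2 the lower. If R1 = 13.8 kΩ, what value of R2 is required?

R2 ≈ 4.88 kΩ

The divider ratio is R2/(R1+R2) = 0.912/3.49 = 0.2613.
Rearranging, R2 = R1·k/(1−k) = 13.8 × 0.3538 = 4.882 kΩ.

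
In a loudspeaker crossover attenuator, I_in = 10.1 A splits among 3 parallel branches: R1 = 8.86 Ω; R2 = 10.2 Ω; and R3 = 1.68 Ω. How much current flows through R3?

I ≈ 7.46 A

ΣG = 1/8.86 + 1/10.2 + 1/1.68 = 0.8061.
R3 takes the fraction G_k/ΣG = 0.5952/0.8061 = 0.7384, so I = 10.1 × 0.7384 = 7.458 A.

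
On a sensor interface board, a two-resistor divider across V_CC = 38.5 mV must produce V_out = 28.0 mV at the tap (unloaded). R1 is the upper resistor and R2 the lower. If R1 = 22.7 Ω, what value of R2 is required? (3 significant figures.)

R2 ≈ 60.5 Ω

The divider ratio is R2/(R1+R2) = 28.0/38.5 = 0.7273.
R2 = R1 · 0.7273/(1 − 0.7273) = 60.53 Ω.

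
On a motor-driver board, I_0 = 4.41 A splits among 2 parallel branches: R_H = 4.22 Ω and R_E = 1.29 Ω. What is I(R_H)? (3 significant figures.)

Two-branch current divider: I_k = I_0 · R_other/(R_1 + R_2).
I(R_H) = 4.41 × 1.29/(4.22 + 1.29) = 4.41 × 0.2341 = 1.032 A.

I ≈ 1.03 A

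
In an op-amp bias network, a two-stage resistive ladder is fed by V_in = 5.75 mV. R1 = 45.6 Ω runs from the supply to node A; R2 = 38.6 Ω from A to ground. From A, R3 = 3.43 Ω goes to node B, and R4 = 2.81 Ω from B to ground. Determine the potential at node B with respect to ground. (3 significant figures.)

V_B ≈ 0.273 mV

Looking into the second stage from A: R3 + R4 = 6.240 Ω appears in parallel with R2.
R2 ‖ (R3+R4) = 5.372 Ω.
First divider: V_A = V_in · 5.372/(45.6 + 5.372) = 0.6060 mV.
Then the unloaded second divider: V_B = V_A × R4/(R3+R4) = 0.6060 × 0.4503 = 0.2729 mV.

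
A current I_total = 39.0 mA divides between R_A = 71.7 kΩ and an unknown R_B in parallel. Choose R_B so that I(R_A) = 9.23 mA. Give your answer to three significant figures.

Two-branch current divider: I_A = I_total · R_B/(R_A + R_B).
With f = 0.2367, R_B = R_A · f/(1−f) = 71.7 × 0.3100 = 22.23 kΩ.

R_B ≈ 22.2 kΩ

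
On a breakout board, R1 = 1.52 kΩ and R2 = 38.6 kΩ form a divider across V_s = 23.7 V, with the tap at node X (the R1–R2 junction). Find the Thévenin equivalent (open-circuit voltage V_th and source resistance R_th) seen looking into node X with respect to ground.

Open-circuit (no load on X): V_th = V_s · R2/(R1 + R2) = 23.7 × 38.6/(1.520 + 38.6) = 22.80 V.
Zeroing V_s shorts the top of R1 to ground, so R_th = R1 ‖ R2 = 1.462 kΩ.

V_th ≈ 22.8 V, R_th ≈ 1.46 kΩ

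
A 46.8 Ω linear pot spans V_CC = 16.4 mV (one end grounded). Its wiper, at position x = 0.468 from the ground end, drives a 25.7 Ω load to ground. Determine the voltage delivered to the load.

V_out ≈ 5.28 mV

The pot divides into 24.90 Ω above the wiper and 21.90 Ω below.
R_L loads the lower segment: effective lower R = 11.82 Ω.
Then V_out = V_CC · 11.82/(24.90 + 11.82) = 5.281 mV.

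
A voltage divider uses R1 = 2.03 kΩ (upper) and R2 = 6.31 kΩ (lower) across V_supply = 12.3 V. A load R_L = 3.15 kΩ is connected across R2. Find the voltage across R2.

V_out ≈ 6.26 V

The load sits in parallel with R2, giving an effective lower resistance R2' = R2·R_L/(R2+R_L) = 2.101 kΩ.
Then V_out = V_supply · R2'/(R1 + R2') = 12.3 × 2.101/4.131 = 6.256 V.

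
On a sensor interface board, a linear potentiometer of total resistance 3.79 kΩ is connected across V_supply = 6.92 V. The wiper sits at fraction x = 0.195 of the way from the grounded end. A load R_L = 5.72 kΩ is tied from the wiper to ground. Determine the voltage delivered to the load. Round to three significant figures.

The pot divides into 3.051 kΩ above the wiper and 0.7390 kΩ below.
Lower segment in parallel with the load: 0.7390 ‖ 5.72 = 0.6545 kΩ.
V_out = 6.92 × 0.6545/(3.051 + 0.6545) = 1.222 V.

V_out ≈ 1.22 V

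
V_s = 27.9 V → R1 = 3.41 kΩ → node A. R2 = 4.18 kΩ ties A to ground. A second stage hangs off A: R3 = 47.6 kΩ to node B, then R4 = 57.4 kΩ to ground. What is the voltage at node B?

The second stage (R3 + R4 = 105.0 kΩ) loads node A in parallel with R2.
R2 ‖ (R3+R4) = 4.020 kΩ.
V_A = 27.9 × 4.020/(3.41 + 4.020) = 15.10 V.
Stage 2 is unloaded, so V_B = V_A · R4/(R3+R4) = 15.10 × 57.4/105.0 = 8.252 V.

V_B ≈ 8.25 V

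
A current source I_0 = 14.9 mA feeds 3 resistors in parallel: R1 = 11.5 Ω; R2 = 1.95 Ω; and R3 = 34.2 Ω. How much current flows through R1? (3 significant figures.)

ΣG = 1/11.5 + 1/1.95 + 1/34.2 = 0.6290.
Current divider: I(R1) = I_0 · G_k/ΣG = 14.9 × (0.08696/0.6290) = 14.9 × 0.1382 = 2.060 mA.

I ≈ 2.06 mA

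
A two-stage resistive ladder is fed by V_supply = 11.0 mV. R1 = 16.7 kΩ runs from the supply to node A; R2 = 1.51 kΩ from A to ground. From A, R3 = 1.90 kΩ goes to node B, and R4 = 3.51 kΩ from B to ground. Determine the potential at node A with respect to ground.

V_A ≈ 0.726 mV

Node A sees R2 in parallel with the series input of stage 2, R3 + R4 = 5.410 kΩ.
Effective lower resistance at A: R2 ‖ 5.410 = 1.181 kΩ.
First divider: V_A = V_supply · 1.181/(16.7 + 1.181) = 0.7262 mV.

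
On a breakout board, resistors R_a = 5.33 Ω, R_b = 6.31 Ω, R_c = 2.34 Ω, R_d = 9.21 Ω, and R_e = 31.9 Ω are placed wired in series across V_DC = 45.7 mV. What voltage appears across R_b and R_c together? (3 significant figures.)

V ≈ 7.18 mV

Series total: ΣR = 5.33 + 6.31 + 2.34 + 9.21 + 31.9 = 55.09 Ω.
R_{R_b..R_c} = 6.31 + 2.34 = 8.650 Ω.
V = V_DC · R/ΣR = 45.7 × 0.1570 = 7.176 mV.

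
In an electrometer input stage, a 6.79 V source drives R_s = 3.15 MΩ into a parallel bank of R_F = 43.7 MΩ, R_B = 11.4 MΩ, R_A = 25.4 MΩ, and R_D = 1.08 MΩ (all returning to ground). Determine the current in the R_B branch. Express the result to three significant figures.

Parallel bank: R_p = 1/(1/43.7 + 1/11.4 + 1/25.4 + 1/1.08) = 0.9295 MΩ.
V_A = 6.79 × 0.9295/4.079 = 1.547 V.
I(R_B) = V_A / R_B = 1.547/11.4 = 0.1357 µA.
(Equivalently: I_total = 1.664 µA, then current-divider fraction G_k/ΣG = 0.08153.)

I ≈ 0.136 µA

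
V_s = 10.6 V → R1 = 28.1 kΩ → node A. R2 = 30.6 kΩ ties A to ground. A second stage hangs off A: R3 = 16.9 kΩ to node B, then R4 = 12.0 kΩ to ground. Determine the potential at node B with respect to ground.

The second stage (R3 + R4 = 28.90 kΩ) loads node A in parallel with R2.
Effective lower resistance at A: R2 ‖ 28.90 = 14.86 kΩ.
First divider: V_A = V_s · 14.86/(28.1 + 14.86) = 3.667 V.
Then the unloaded second divider: V_B = V_A × R4/(R3+R4) = 3.667 × 0.4152 = 1.523 V.

V_B ≈ 1.52 V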